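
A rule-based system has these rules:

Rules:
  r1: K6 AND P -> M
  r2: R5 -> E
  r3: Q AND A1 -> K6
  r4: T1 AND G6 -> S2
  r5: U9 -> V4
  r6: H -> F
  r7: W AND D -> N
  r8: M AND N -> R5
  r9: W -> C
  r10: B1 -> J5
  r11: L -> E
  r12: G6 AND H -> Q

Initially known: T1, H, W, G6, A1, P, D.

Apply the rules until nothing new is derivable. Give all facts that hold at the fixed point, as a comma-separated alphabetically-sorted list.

A1, C, D, E, F, G6, H, K6, M, N, P, Q, R5, S2, T1, W

Round 1: r4 [T1 AND G6 -> S2]; r6 [H -> F]; r7 [W AND D -> N]; r9 [W -> C]; r12 [G6 AND H -> Q]. Adds S2, F, N, C, Q.
Round 2: r3 [Q AND A1 -> K6]. Adds K6.
Round 3: r1 [K6 AND P -> M]. Adds M.
Round 4: r8 [M AND N -> R5]. Adds R5.
Round 5: r2 [R5 -> E]. Adds E.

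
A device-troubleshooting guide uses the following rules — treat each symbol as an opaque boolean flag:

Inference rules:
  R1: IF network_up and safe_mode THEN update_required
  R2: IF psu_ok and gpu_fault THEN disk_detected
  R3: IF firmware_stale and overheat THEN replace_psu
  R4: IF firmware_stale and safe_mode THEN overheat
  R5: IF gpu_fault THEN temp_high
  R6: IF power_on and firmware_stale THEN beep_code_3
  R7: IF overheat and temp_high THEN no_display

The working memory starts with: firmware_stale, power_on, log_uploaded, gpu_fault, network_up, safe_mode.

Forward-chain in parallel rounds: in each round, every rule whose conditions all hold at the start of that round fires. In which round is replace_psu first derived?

Round 1 — R1, R4, R5, R6, derive update_required, overheat, temp_high, beep_code_3.
Round 2 — R3, R7, derive replace_psu, no_display.
replace_psu first appears in round 2.

2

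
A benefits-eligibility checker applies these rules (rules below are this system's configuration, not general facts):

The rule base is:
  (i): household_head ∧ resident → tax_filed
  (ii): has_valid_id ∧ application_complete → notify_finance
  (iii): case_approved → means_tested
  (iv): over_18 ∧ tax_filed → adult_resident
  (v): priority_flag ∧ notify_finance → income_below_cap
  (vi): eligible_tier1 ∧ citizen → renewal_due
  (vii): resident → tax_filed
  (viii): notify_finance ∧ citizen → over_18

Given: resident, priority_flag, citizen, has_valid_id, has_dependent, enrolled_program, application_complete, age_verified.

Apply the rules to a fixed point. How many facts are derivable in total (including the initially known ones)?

Round 1 — (ii), (vii), derive notify_finance, tax_filed.
Round 2 — (v), (viii), derive income_below_cap, over_18.
Round 3 — (iv), derive adult_resident.
Closure: {adult_resident, age_verified, application_complete, citizen, enrolled_program, has_dependent, has_valid_id, income_below_cap, notify_finance, over_18, priority_flag, resident, tax_filed} — 13 facts.

13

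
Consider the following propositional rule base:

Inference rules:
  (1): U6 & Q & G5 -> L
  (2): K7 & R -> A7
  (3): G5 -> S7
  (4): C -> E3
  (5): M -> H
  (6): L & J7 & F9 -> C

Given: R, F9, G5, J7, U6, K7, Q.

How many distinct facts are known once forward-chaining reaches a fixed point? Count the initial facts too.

12

Round 1: (1) [U6 & Q & G5 -> L]; (2) [K7 & R -> A7]; (3) [G5 -> S7]. Adds L, A7, S7.
Round 2: (6) [L & J7 & F9 -> C]. Adds C.
Round 3: (4) [C -> E3]. Adds E3.
Closure: {A7, C, E3, F9, G5, J7, K7, L, Q, R, S7, U6} — 12 facts.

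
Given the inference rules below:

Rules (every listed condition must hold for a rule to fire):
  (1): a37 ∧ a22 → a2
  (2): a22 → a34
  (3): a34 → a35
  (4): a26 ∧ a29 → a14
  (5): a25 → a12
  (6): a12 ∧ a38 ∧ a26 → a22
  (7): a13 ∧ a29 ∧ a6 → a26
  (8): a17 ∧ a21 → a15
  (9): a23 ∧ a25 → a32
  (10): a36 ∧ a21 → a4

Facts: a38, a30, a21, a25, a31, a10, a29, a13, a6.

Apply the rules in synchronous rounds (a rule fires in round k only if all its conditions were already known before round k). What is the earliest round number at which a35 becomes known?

4

Round 1 — (5), (7), derive a12, a26.
Round 2 — (4), (6), derive a14, a22.
Round 3 — (2), derive a34.
Round 4 — (3), derive a35.
a35 first appears in round 4.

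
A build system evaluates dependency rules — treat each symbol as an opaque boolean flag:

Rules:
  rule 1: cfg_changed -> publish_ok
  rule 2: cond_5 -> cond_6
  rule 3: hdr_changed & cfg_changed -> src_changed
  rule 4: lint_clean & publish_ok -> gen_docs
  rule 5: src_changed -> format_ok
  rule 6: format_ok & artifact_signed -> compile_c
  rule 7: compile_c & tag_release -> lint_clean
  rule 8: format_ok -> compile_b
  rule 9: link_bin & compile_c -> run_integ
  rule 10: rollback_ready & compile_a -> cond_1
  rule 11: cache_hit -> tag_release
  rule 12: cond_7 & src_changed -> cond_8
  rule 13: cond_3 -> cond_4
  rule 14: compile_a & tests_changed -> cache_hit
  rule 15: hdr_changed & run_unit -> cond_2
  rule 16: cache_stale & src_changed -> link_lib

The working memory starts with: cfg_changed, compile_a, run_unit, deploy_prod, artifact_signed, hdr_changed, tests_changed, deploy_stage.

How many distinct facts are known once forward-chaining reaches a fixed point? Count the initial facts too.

[1] rule 1 [cfg_changed -> publish_ok]; rule 3 [hdr_changed & cfg_changed -> src_changed]; rule 14 [compile_a & tests_changed -> cache_hit]; rule 15 [hdr_changed & run_unit -> cond_2]. ⇒ new: publish_ok, src_changed, cache_hit, cond_2.
[2] rule 5 [src_changed -> format_ok]; rule 11 [cache_hit -> tag_release]. ⇒ new: format_ok, tag_release.
[3] rule 6 [format_ok & artifact_signed -> compile_c]; rule 8 [format_ok -> compile_b]. ⇒ new: compile_c, compile_b.
[4] rule 7 [compile_c & tag_release -> lint_clean]. ⇒ new: lint_clean.
[5] rule 4 [lint_clean & publish_ok -> gen_docs]. ⇒ new: gen_docs.
Closure: {artifact_signed, cache_hit, cfg_changed, compile_a, compile_b, compile_c, cond_2, deploy_prod, deploy_stage, format_ok, gen_docs, hdr_changed, lint_clean, publish_ok, run_unit, src_changed, tag_release, tests_changed} — 18 facts.

18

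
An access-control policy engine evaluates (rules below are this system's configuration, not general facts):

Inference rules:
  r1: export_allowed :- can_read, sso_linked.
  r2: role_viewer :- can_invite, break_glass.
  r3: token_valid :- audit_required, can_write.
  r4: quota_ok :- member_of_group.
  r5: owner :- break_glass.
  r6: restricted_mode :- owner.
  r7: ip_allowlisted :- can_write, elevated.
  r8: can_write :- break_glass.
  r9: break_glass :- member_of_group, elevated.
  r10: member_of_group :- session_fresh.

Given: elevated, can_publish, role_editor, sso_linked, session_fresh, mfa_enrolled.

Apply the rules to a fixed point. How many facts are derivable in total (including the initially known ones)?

Round 1 — r10, derive member_of_group.
Round 2 — r4, r9, derive quota_ok, break_glass.
Round 3 — r5, r8, derive owner, can_write.
Round 4 — r6, r7, derive restricted_mode, ip_allowlisted.
Closure: {break_glass, can_publish, can_write, elevated, ip_allowlisted, member_of_group, mfa_enrolled, owner, quota_ok, restricted_mode, role_editor, session_fresh, sso_linked} — 13 facts.

13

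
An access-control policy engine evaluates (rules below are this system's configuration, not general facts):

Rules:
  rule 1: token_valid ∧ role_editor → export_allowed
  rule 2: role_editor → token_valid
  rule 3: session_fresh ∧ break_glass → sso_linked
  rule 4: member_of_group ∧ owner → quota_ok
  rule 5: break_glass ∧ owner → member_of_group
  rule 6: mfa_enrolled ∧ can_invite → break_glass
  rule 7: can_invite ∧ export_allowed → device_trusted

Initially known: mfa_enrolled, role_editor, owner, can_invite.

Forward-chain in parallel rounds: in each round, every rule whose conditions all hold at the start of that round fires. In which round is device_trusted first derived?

3

[1] rule 2 [role_editor → token_valid]; rule 6 [mfa_enrolled ∧ can_invite → break_glass]. ⇒ new: token_valid, break_glass.
[2] rule 1 [token_valid ∧ role_editor → export_allowed]; rule 5 [break_glass ∧ owner → member_of_group]. ⇒ new: export_allowed, member_of_group.
[3] rule 4 [member_of_group ∧ owner → quota_ok]; rule 7 [can_invite ∧ export_allowed → device_trusted]. ⇒ new: quota_ok, device_trusted.
device_trusted first appears in round 3.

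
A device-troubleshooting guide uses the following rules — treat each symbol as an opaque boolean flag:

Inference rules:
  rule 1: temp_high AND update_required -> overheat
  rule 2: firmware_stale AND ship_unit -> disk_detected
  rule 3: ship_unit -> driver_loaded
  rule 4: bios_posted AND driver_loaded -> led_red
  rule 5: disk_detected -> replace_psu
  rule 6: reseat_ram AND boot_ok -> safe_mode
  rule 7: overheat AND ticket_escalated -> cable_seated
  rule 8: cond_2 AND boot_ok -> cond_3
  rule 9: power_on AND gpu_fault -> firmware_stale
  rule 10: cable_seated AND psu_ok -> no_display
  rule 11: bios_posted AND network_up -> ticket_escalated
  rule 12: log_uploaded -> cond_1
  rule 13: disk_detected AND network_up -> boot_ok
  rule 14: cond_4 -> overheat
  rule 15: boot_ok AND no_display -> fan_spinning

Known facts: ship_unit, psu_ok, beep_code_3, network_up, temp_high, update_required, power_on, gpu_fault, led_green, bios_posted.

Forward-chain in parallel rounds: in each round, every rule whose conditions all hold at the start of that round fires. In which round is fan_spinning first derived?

4

Round 1 fires rule 1, rule 3, rule 9, rule 11, giving overheat, driver_loaded, firmware_stale, ticket_escalated.
Round 2 fires rule 2, rule 4, rule 7, giving disk_detected, led_red, cable_seated.
Round 3 fires rule 5, rule 10, rule 13, giving replace_psu, no_display, boot_ok.
Round 4 fires rule 15, giving fan_spinning.
fan_spinning first appears in round 4.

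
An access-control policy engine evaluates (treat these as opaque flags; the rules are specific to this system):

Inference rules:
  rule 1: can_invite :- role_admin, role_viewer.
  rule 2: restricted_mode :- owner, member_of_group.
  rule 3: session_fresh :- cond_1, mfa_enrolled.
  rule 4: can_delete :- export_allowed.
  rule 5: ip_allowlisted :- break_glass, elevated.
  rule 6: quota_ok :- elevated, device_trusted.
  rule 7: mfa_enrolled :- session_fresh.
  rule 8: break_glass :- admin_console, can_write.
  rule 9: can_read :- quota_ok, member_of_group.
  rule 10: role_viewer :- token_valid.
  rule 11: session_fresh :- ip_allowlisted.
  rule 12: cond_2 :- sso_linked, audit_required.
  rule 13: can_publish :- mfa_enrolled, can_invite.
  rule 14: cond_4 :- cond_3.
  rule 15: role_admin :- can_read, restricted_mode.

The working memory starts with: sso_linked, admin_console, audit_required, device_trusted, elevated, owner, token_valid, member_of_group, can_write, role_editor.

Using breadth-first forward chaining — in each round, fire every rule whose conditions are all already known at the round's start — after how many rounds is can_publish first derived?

5

[1] rule 2 [restricted_mode :- owner, member_of_group.]; rule 6 [quota_ok :- elevated, device_trusted.]; rule 8 [break_glass :- admin_console, can_write.]; rule 10 [role_viewer :- token_valid.]; rule 12 [cond_2 :- sso_linked, audit_required.]. ⇒ new: restricted_mode, quota_ok, break_glass, role_viewer, cond_2.
[2] rule 5 [ip_allowlisted :- break_glass, elevated.]; rule 9 [can_read :- quota_ok, member_of_group.]. ⇒ new: ip_allowlisted, can_read.
[3] rule 11 [session_fresh :- ip_allowlisted.]; rule 15 [role_admin :- can_read, restricted_mode.]. ⇒ new: session_fresh, role_admin.
[4] rule 1 [can_invite :- role_admin, role_viewer.]; rule 7 [mfa_enrolled :- session_fresh.]. ⇒ new: can_invite, mfa_enrolled.
[5] rule 13 [can_publish :- mfa_enrolled, can_invite.]. ⇒ new: can_publish.
can_publish first appears in round 5.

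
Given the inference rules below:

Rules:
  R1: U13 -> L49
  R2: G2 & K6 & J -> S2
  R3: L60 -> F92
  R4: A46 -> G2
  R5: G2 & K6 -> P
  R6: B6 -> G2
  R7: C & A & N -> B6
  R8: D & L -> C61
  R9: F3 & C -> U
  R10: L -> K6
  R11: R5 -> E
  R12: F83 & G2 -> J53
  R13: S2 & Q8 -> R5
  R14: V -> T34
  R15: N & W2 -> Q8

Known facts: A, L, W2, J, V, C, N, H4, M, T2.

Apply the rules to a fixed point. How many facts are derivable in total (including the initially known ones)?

19

Round 1: R7 [C & A & N -> B6]; R10 [L -> K6]; R14 [V -> T34]; R15 [N & W2 -> Q8]. Adds B6, K6, T34, Q8.
Round 2: R6 [B6 -> G2]. Adds G2.
Round 3: R2 [G2 & K6 & J -> S2]; R5 [G2 & K6 -> P]. Adds S2, P.
Round 4: R13 [S2 & Q8 -> R5]. Adds R5.
Round 5: R11 [R5 -> E]. Adds E.
Closure: {A, B6, C, E, G2, H4, J, K6, L, M, N, P, Q8, R5, S2, T2, T34, V, W2} — 19 facts.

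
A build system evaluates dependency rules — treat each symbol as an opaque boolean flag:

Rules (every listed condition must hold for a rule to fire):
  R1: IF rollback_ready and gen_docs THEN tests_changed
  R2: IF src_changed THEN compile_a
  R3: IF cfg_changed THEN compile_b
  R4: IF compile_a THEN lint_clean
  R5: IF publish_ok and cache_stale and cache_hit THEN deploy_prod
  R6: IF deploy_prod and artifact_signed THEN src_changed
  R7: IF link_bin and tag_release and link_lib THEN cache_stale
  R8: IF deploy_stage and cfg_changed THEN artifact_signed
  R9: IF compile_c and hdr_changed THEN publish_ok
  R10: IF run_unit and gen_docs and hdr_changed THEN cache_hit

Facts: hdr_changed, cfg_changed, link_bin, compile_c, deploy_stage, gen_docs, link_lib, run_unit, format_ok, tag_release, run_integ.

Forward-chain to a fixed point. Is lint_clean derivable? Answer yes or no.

yes

Round 1: R3 [IF cfg_changed THEN compile_b]; R7 [IF link_bin and tag_release and link_lib THEN cache_stale]; R8 [IF deploy_stage and cfg_changed THEN artifact_signed]; R9 [IF compile_c and hdr_changed THEN publish_ok]; R10 [IF run_unit and gen_docs and hdr_changed THEN cache_hit]. New: compile_b, cache_stale, artifact_signed, publish_ok, cache_hit.
Round 2: R5 [IF publish_ok and cache_stale and cache_hit THEN deploy_prod]. New: deploy_prod.
Round 3: R6 [IF deploy_prod and artifact_signed THEN src_changed]. New: src_changed.
Round 4: R2 [IF src_changed THEN compile_a]. New: compile_a.
Round 5: R4 [IF compile_a THEN lint_clean]. New: lint_clean.
lint_clean appears in round 5, so it is derivable.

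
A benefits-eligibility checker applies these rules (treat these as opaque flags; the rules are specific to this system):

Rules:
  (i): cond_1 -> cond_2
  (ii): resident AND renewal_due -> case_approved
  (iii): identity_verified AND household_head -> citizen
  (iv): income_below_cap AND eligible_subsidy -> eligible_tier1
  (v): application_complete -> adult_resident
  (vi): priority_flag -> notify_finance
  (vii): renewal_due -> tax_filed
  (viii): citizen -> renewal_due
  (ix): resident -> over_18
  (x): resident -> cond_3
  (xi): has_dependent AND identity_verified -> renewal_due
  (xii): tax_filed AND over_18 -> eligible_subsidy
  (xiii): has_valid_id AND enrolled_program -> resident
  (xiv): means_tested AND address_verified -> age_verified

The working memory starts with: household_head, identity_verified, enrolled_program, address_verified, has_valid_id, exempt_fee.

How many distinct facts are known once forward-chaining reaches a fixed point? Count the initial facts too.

14

Round 1 — (iii), (xiii), derive citizen, resident.
Round 2 — (viii), (ix), (x), derive renewal_due, over_18, cond_3.
Round 3 — (ii), (vii), derive case_approved, tax_filed.
Round 4 — (xii), derive eligible_subsidy.
Closure: {address_verified, case_approved, citizen, cond_3, eligible_subsidy, enrolled_program, exempt_fee, has_valid_id, household_head, identity_verified, over_18, renewal_due, resident, tax_filed} — 14 facts.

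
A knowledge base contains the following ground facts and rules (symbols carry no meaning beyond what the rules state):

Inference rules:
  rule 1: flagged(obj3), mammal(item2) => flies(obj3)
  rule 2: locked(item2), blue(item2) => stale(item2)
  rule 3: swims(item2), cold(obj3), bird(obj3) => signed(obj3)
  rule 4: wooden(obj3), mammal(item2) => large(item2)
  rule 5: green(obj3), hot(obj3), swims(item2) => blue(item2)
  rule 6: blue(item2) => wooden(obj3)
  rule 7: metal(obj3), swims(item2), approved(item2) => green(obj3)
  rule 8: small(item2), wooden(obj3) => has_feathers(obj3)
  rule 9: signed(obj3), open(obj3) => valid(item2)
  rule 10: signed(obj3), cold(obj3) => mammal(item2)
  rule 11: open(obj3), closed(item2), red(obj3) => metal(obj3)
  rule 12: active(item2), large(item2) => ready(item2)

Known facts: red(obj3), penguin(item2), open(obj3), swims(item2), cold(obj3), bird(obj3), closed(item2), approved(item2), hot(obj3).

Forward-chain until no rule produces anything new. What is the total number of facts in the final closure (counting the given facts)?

[1] rule 3 [swims(item2), cold(obj3), bird(obj3) => signed(obj3)]; rule 11 [open(obj3), closed(item2), red(obj3) => metal(obj3)]. ⇒ new: signed(obj3), metal(obj3).
[2] rule 7 [metal(obj3), swims(item2), approved(item2) => green(obj3)]; rule 9 [signed(obj3), open(obj3) => valid(item2)]; rule 10 [signed(obj3), cold(obj3) => mammal(item2)]. ⇒ new: green(obj3), valid(item2), mammal(item2).
[3] rule 5 [green(obj3), hot(obj3), swims(item2) => blue(item2)]. ⇒ new: blue(item2).
[4] rule 6 [blue(item2) => wooden(obj3)]. ⇒ new: wooden(obj3).
[5] rule 4 [wooden(obj3), mammal(item2) => large(item2)]. ⇒ new: large(item2).
Closure: {approved(item2), bird(obj3), blue(item2), closed(item2), cold(obj3), green(obj3), hot(obj3), large(item2), mammal(item2), metal(obj3), open(obj3), penguin(item2), red(obj3), signed(obj3), swims(item2), valid(item2), wooden(obj3)} — 17 facts.

17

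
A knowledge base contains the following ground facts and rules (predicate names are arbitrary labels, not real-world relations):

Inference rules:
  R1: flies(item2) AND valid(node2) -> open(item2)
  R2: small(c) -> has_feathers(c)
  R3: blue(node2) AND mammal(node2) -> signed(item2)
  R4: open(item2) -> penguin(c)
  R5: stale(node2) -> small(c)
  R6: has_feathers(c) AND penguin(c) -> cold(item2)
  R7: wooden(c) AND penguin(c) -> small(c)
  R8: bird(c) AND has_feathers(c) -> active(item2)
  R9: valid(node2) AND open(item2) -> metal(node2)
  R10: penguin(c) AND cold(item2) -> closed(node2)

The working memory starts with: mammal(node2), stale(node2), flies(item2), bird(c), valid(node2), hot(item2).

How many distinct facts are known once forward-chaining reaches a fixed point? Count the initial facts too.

Round 1: R1 [flies(item2) AND valid(node2) -> open(item2)]; R5 [stale(node2) -> small(c)]. New: open(item2), small(c).
Round 2: R2 [small(c) -> has_feathers(c)]; R4 [open(item2) -> penguin(c)]; R9 [valid(node2) AND open(item2) -> metal(node2)]. New: has_feathers(c), penguin(c), metal(node2).
Round 3: R6 [has_feathers(c) AND penguin(c) -> cold(item2)]; R8 [bird(c) AND has_feathers(c) -> active(item2)]. New: cold(item2), active(item2).
Round 4: R10 [penguin(c) AND cold(item2) -> closed(node2)]. New: closed(node2).
Closure: {active(item2), bird(c), closed(node2), cold(item2), flies(item2), has_feathers(c), hot(item2), mammal(node2), metal(node2), open(item2), penguin(c), small(c), stale(node2), valid(node2)} — 14 facts.

14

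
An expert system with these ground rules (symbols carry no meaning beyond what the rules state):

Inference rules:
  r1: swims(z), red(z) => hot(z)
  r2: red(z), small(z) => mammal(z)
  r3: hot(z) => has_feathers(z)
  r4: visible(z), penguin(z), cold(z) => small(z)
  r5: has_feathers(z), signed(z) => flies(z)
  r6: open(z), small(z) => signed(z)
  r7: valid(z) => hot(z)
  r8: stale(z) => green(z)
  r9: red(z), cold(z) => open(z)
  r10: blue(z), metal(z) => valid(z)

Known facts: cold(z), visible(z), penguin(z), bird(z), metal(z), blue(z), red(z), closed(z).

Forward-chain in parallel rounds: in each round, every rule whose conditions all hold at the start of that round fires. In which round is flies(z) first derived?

4

Round 1: r4 [visible(z), penguin(z), cold(z) => small(z)]; r9 [red(z), cold(z) => open(z)]; r10 [blue(z), metal(z) => valid(z)]. Adds small(z), open(z), valid(z).
Round 2: r2 [red(z), small(z) => mammal(z)]; r6 [open(z), small(z) => signed(z)]; r7 [valid(z) => hot(z)]. Adds mammal(z), signed(z), hot(z).
Round 3: r3 [hot(z) => has_feathers(z)]. Adds has_feathers(z).
Round 4: r5 [has_feathers(z), signed(z) => flies(z)]. Adds flies(z).
flies(z) first appears in round 4.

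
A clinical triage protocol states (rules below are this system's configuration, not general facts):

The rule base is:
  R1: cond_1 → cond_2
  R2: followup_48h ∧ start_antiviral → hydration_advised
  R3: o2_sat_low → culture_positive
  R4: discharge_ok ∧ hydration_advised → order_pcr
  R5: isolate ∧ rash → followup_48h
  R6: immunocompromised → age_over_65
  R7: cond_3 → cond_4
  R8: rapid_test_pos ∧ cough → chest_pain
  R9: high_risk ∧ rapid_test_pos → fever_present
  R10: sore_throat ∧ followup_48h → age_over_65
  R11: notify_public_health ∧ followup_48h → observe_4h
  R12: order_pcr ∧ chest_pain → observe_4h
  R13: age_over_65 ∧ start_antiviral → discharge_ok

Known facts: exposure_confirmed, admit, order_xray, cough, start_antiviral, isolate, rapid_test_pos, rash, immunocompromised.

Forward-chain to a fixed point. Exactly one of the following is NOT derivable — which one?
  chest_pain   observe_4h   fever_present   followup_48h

Round 1: R5 [isolate ∧ rash → followup_48h]; R6 [immunocompromised → age_over_65]; R8 [rapid_test_pos ∧ cough → chest_pain]. Adds followup_48h, age_over_65, chest_pain.
Round 2: R2 [followup_48h ∧ start_antiviral → hydration_advised]; R13 [age_over_65 ∧ start_antiviral → discharge_ok]. Adds hydration_advised, discharge_ok.
Round 3: R4 [discharge_ok ∧ hydration_advised → order_pcr]. Adds order_pcr.
Round 4: R12 [order_pcr ∧ chest_pain → observe_4h]. Adds observe_4h.
Derived: observe_4h (round 4), chest_pain (round 1), followup_48h (round 1). fever_present never appears in any round.

fever_present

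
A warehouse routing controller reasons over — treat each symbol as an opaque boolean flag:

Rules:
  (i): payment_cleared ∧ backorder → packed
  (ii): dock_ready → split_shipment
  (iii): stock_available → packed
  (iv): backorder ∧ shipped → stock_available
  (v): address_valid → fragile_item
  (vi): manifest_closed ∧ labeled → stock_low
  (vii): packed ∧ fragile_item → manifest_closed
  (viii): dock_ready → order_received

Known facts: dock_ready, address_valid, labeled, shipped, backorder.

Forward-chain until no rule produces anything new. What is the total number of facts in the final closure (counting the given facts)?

12

Round 1: (ii) [dock_ready → split_shipment]; (iv) [backorder ∧ shipped → stock_available]; (v) [address_valid → fragile_item]; (viii) [dock_ready → order_received]. New: split_shipment, stock_available, fragile_item, order_received.
Round 2: (iii) [stock_available → packed]. New: packed.
Round 3: (vii) [packed ∧ fragile_item → manifest_closed]. New: manifest_closed.
Round 4: (vi) [manifest_closed ∧ labeled → stock_low]. New: stock_low.
Closure: {address_valid, backorder, dock_ready, fragile_item, labeled, manifest_closed, order_received, packed, shipped, split_shipment, stock_available, stock_low} — 12 facts.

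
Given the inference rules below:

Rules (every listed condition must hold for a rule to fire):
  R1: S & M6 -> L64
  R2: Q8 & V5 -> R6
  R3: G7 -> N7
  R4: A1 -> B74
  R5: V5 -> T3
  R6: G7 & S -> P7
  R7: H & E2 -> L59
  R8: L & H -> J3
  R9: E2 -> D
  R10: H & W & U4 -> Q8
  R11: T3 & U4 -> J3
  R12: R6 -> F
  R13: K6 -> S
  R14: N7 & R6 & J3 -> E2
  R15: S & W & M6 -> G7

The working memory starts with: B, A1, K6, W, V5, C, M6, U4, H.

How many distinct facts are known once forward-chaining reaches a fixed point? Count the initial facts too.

Round 1 fires R4, R5, R10, R13, giving B74, T3, Q8, S.
Round 2 fires R1, R2, R11, R15, giving L64, R6, J3, G7.
Round 3 fires R3, R6, R12, giving N7, P7, F.
Round 4 fires R14, giving E2.
Round 5 fires R7, R9, giving L59, D.
Closure: {A1, B, B74, C, D, E2, F, G7, H, J3, K6, L59, L64, M6, N7, P7, Q8, R6, S, T3, U4, V5, W} — 23 facts.

23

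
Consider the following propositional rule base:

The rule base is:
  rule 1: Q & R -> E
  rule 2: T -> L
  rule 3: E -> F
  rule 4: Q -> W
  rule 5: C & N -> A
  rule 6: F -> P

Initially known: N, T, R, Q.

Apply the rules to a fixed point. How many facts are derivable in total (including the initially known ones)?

Round 1 — rule 1, rule 2, rule 4, derive E, L, W.
Round 2 — rule 3, derive F.
Round 3 — rule 6, derive P.
Closure: {E, F, L, N, P, Q, R, T, W} — 9 facts.

9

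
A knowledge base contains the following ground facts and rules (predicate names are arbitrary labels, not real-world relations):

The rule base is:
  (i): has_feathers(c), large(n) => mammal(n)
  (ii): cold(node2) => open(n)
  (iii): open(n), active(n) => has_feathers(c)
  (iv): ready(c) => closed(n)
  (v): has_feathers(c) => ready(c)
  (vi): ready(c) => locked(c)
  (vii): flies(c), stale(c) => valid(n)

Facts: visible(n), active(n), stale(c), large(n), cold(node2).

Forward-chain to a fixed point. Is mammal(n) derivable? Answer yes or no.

Round 1: (ii) [cold(node2) => open(n)]. New: open(n).
Round 2: (iii) [open(n), active(n) => has_feathers(c)]. New: has_feathers(c).
Round 3: (i) [has_feathers(c), large(n) => mammal(n)]; (v) [has_feathers(c) => ready(c)]. New: mammal(n), ready(c).
Round 4: (iv) [ready(c) => closed(n)]; (vi) [ready(c) => locked(c)]. New: closed(n), locked(c).
mammal(n) appears in round 3, so it is derivable.

yes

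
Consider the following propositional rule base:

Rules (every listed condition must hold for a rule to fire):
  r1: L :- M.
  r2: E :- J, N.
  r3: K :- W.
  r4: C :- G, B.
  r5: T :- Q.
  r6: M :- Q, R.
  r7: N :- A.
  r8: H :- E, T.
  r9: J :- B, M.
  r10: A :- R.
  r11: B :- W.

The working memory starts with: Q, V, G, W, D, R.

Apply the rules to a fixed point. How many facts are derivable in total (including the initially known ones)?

17

Round 1: r3 [K :- W.]; r5 [T :- Q.]; r6 [M :- Q, R.]; r10 [A :- R.]; r11 [B :- W.]. New: K, T, M, A, B.
Round 2: r1 [L :- M.]; r4 [C :- G, B.]; r7 [N :- A.]; r9 [J :- B, M.]. New: L, C, N, J.
Round 3: r2 [E :- J, N.]. New: E.
Round 4: r8 [H :- E, T.]. New: H.
Closure: {A, B, C, D, E, G, H, J, K, L, M, N, Q, R, T, V, W} — 17 facts.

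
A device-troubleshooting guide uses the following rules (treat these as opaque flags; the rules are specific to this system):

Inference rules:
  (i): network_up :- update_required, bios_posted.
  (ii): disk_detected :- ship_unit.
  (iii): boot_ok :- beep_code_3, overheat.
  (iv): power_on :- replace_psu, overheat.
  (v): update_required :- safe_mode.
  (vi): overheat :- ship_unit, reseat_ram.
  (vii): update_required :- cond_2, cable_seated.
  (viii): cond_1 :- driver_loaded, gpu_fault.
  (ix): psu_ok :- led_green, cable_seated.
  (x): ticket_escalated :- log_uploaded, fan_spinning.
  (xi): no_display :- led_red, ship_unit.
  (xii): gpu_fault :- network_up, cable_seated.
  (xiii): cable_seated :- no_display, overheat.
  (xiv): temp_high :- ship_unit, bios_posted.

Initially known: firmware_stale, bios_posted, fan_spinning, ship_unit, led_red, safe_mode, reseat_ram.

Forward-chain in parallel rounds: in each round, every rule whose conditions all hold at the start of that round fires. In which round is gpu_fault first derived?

Round 1: (ii) [disk_detected :- ship_unit.]; (v) [update_required :- safe_mode.]; (vi) [overheat :- ship_unit, reseat_ram.]; (xi) [no_display :- led_red, ship_unit.]; (xiv) [temp_high :- ship_unit, bios_posted.]. Adds disk_detected, update_required, overheat, no_display, temp_high.
Round 2: (i) [network_up :- update_required, bios_posted.]; (xiii) [cable_seated :- no_display, overheat.]. Adds network_up, cable_seated.
Round 3: (xii) [gpu_fault :- network_up, cable_seated.]. Adds gpu_fault.
gpu_fault first appears in round 3.

3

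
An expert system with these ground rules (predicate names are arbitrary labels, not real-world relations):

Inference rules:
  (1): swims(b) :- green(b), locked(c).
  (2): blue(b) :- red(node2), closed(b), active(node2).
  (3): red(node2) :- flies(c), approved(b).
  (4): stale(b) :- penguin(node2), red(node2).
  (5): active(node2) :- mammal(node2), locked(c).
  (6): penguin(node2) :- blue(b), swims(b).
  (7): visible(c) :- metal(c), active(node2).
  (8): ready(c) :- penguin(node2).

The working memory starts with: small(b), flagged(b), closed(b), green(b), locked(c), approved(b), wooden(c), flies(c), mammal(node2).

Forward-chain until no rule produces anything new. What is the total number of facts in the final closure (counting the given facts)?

16

Round 1 fires (1), (3), (5), giving swims(b), red(node2), active(node2).
Round 2 fires (2), giving blue(b).
Round 3 fires (6), giving penguin(node2).
Round 4 fires (4), (8), giving stale(b), ready(c).
Closure: {active(node2), approved(b), blue(b), closed(b), flagged(b), flies(c), green(b), locked(c), mammal(node2), penguin(node2), ready(c), red(node2), small(b), stale(b), swims(b), wooden(c)} — 16 facts.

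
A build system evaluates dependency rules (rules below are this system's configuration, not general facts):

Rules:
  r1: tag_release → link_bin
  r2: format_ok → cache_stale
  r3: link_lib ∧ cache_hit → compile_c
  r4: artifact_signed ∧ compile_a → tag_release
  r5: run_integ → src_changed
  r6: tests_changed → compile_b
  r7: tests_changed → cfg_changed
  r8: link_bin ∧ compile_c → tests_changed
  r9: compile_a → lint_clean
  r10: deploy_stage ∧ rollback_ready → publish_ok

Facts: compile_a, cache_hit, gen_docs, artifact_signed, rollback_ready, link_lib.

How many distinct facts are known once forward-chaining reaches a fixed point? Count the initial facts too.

Round 1 — r3, r4, r9, derive compile_c, tag_release, lint_clean.
Round 2 — r1, derive link_bin.
Round 3 — r8, derive tests_changed.
Round 4 — r6, r7, derive compile_b, cfg_changed.
Closure: {artifact_signed, cache_hit, cfg_changed, compile_a, compile_b, compile_c, gen_docs, link_bin, link_lib, lint_clean, rollback_ready, tag_release, tests_changed} — 13 facts.

13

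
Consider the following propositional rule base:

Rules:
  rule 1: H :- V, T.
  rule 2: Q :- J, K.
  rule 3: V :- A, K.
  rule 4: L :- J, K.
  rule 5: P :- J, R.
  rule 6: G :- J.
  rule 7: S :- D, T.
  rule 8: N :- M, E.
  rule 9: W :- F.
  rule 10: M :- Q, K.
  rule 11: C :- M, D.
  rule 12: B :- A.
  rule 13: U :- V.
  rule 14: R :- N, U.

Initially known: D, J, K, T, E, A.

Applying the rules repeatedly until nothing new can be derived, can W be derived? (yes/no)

no

Round 1 — rule 2, rule 3, rule 4, rule 6, rule 7, rule 12, derive Q, V, L, G, S, B.
Round 2 — rule 1, rule 10, rule 13, derive H, M, U.
Round 3 — rule 8, rule 11, derive N, C.
Round 4 — rule 14, derive R.
Round 5 — rule 5, derive P.
Fixed point reached. W is concluded only by rule 9; rule 9 needs F (never derived).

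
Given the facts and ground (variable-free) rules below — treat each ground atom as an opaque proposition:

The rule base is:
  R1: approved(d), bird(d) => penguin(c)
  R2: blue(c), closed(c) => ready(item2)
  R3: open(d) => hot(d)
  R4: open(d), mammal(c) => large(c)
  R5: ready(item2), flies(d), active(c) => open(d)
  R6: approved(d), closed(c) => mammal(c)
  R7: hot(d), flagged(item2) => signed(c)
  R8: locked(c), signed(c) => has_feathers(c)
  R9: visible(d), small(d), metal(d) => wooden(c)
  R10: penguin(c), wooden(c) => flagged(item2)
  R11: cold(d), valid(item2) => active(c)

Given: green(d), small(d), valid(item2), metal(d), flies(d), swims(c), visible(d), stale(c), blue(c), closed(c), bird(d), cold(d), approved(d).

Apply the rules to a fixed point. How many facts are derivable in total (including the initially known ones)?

23

Round 1: R1 [approved(d), bird(d) => penguin(c)]; R2 [blue(c), closed(c) => ready(item2)]; R6 [approved(d), closed(c) => mammal(c)]; R9 [visible(d), small(d), metal(d) => wooden(c)]; R11 [cold(d), valid(item2) => active(c)]. Adds penguin(c), ready(item2), mammal(c), wooden(c), active(c).
Round 2: R5 [ready(item2), flies(d), active(c) => open(d)]; R10 [penguin(c), wooden(c) => flagged(item2)]. Adds open(d), flagged(item2).
Round 3: R3 [open(d) => hot(d)]; R4 [open(d), mammal(c) => large(c)]. Adds hot(d), large(c).
Round 4: R7 [hot(d), flagged(item2) => signed(c)]. Adds signed(c).
Closure: {active(c), approved(d), bird(d), blue(c), closed(c), cold(d), flagged(item2), flies(d), green(d), hot(d), large(c), mammal(c), metal(d), open(d), penguin(c), ready(item2), signed(c), small(d), stale(c), swims(c), valid(item2), visible(d), wooden(c)} — 23 facts.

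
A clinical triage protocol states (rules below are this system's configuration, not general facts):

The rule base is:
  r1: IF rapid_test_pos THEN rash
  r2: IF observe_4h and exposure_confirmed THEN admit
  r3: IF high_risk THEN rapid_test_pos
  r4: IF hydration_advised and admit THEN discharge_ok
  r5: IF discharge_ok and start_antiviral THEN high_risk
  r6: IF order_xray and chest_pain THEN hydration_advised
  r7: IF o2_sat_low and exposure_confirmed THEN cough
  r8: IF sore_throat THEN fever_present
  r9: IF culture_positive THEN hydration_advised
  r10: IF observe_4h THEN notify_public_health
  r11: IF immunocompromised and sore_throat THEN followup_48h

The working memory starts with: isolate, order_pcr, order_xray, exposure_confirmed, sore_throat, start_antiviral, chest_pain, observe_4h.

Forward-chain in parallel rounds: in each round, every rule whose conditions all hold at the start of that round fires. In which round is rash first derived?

Round 1 — r2, r6, r8, r10, derive admit, hydration_advised, fever_present, notify_public_health.
Round 2 — r4, derive discharge_ok.
Round 3 — r5, derive high_risk.
Round 4 — r3, derive rapid_test_pos.
Round 5 — r1, derive rash.
rash first appears in round 5.

5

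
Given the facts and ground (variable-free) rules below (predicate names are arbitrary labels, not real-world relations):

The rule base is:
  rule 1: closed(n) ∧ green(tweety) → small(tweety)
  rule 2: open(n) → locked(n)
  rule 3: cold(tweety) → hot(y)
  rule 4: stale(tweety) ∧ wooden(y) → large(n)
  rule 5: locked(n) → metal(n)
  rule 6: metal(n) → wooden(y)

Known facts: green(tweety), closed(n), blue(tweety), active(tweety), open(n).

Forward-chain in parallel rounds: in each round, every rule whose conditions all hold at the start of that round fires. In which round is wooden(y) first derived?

Round 1 — rule 1, rule 2, derive small(tweety), locked(n).
Round 2 — rule 5, derive metal(n).
Round 3 — rule 6, derive wooden(y).
wooden(y) first appears in round 3.

3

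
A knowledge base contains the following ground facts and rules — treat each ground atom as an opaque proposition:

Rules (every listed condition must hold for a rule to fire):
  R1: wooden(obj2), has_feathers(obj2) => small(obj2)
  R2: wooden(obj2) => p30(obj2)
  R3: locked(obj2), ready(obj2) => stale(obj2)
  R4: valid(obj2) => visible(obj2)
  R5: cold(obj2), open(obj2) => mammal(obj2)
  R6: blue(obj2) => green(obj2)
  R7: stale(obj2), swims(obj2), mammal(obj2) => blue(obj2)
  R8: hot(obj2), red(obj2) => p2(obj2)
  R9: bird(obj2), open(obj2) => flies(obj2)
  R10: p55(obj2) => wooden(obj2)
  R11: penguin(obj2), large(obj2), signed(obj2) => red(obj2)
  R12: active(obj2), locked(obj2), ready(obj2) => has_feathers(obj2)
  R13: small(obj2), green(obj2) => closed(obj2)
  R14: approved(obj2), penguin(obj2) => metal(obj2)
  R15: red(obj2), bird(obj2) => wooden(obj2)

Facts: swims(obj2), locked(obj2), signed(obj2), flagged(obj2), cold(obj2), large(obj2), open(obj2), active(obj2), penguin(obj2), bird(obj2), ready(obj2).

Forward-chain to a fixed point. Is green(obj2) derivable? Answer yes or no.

yes

Round 1 — R3, R5, R9, R11, R12, derive stale(obj2), mammal(obj2), flies(obj2), red(obj2), has_feathers(obj2).
Round 2 — R7, R15, derive blue(obj2), wooden(obj2).
Round 3 — R1, R2, R6, derive small(obj2), p30(obj2), green(obj2).
Round 4 — R13, derive closed(obj2).
green(obj2) appears in round 3, so it is derivable.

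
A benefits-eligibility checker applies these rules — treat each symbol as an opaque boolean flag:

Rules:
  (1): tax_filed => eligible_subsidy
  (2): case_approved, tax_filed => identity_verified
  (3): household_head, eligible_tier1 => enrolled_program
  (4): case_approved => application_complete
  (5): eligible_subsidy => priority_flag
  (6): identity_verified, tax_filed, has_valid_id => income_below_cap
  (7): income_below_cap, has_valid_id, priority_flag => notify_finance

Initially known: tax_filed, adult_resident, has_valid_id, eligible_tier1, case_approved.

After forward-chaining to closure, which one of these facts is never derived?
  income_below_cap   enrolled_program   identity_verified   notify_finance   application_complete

enrolled_program

Round 1 — (1), (2), (4), derive eligible_subsidy, identity_verified, application_complete.
Round 2 — (5), (6), derive priority_flag, income_below_cap.
Round 3 — (7), derive notify_finance.
Derived: income_below_cap (round 2), notify_finance (round 3), identity_verified (round 1), application_complete (round 1). enrolled_program never appears in any round.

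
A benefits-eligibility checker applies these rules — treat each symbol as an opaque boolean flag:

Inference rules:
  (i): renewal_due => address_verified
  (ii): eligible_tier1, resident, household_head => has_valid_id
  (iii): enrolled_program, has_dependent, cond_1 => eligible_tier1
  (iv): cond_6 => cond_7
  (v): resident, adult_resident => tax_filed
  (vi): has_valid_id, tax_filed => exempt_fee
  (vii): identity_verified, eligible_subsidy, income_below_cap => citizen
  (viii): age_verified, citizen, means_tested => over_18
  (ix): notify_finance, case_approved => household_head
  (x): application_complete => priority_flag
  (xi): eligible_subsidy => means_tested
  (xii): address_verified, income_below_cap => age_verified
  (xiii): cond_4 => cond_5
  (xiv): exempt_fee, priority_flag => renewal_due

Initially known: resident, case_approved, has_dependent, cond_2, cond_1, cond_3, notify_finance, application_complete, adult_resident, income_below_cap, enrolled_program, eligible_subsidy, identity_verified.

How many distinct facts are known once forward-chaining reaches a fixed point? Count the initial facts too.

25

Round 1: (iii) [enrolled_program, has_dependent, cond_1 => eligible_tier1]; (v) [resident, adult_resident => tax_filed]; (vii) [identity_verified, eligible_subsidy, income_below_cap => citizen]; (ix) [notify_finance, case_approved => household_head]; (x) [application_complete => priority_flag]; (xi) [eligible_subsidy => means_tested]. New: eligible_tier1, tax_filed, citizen, household_head, priority_flag, means_tested.
Round 2: (ii) [eligible_tier1, resident, household_head => has_valid_id]. New: has_valid_id.
Round 3: (vi) [has_valid_id, tax_filed => exempt_fee]. New: exempt_fee.
Round 4: (xiv) [exempt_fee, priority_flag => renewal_due]. New: renewal_due.
Round 5: (i) [renewal_due => address_verified]. New: address_verified.
Round 6: (xii) [address_verified, income_below_cap => age_verified]. New: age_verified.
Round 7: (viii) [age_verified, citizen, means_tested => over_18]. New: over_18.
Closure: {address_verified, adult_resident, age_verified, application_complete, case_approved, citizen, cond_1, cond_2, cond_3, eligible_subsidy, eligible_tier1, enrolled_program, exempt_fee, has_dependent, has_valid_id, household_head, identity_verified, income_below_cap, means_tested, notify_finance, over_18, priority_flag, renewal_due, resident, tax_filed} — 25 facts.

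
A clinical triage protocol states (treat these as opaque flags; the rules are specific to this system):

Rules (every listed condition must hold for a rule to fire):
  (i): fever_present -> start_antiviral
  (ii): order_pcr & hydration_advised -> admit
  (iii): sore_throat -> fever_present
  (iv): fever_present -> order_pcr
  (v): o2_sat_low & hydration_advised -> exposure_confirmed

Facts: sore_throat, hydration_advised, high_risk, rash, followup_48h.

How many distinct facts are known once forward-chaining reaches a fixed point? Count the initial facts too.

[1] (iii) [sore_throat -> fever_present]. ⇒ new: fever_present.
[2] (i) [fever_present -> start_antiviral]; (iv) [fever_present -> order_pcr]. ⇒ new: start_antiviral, order_pcr.
[3] (ii) [order_pcr & hydration_advised -> admit]. ⇒ new: admit.
Closure: {admit, fever_present, followup_48h, high_risk, hydration_advised, order_pcr, rash, sore_throat, start_antiviral} — 9 facts.

9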